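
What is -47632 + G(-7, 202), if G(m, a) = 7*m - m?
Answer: -47674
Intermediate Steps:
G(m, a) = 6*m
-47632 + G(-7, 202) = -47632 + 6*(-7) = -47632 - 42 = -47674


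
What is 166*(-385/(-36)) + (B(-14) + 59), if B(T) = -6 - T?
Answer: 33161/18 ≈ 1842.3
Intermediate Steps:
166*(-385/(-36)) + (B(-14) + 59) = 166*(-385/(-36)) + ((-6 - 1*(-14)) + 59) = 166*(-385*(-1/36)) + ((-6 + 14) + 59) = 166*(385/36) + (8 + 59) = 31955/18 + 67 = 33161/18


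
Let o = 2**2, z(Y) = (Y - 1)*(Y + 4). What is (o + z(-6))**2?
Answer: 324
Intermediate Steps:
z(Y) = (-1 + Y)*(4 + Y)
o = 4
(o + z(-6))**2 = (4 + (-4 + (-6)**2 + 3*(-6)))**2 = (4 + (-4 + 36 - 18))**2 = (4 + 14)**2 = 18**2 = 324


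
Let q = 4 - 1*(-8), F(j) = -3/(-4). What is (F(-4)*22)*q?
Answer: 198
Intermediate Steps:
F(j) = ¾ (F(j) = -3*(-¼) = ¾)
q = 12 (q = 4 + 8 = 12)
(F(-4)*22)*q = ((¾)*22)*12 = (33/2)*12 = 198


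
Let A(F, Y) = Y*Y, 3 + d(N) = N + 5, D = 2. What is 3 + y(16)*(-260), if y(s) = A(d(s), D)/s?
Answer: -62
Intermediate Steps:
d(N) = 2 + N (d(N) = -3 + (N + 5) = -3 + (5 + N) = 2 + N)
A(F, Y) = Y**2
y(s) = 4/s (y(s) = 2**2/s = 4/s)
3 + y(16)*(-260) = 3 + (4/16)*(-260) = 3 + (4*(1/16))*(-260) = 3 + (1/4)*(-260) = 3 - 65 = -62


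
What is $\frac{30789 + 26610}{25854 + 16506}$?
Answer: $\frac{19133}{14120} \approx 1.355$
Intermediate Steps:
$\frac{30789 + 26610}{25854 + 16506} = \frac{57399}{42360} = 57399 \cdot \frac{1}{42360} = \frac{19133}{14120}$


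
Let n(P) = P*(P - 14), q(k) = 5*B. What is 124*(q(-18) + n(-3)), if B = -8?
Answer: 1364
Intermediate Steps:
q(k) = -40 (q(k) = 5*(-8) = -40)
n(P) = P*(-14 + P)
124*(q(-18) + n(-3)) = 124*(-40 - 3*(-14 - 3)) = 124*(-40 - 3*(-17)) = 124*(-40 + 51) = 124*11 = 1364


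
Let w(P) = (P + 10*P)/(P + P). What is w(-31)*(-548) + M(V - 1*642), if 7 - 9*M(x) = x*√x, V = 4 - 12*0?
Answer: -27119/9 + 638*I*√638/9 ≈ -3013.2 + 1790.6*I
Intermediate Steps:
V = 4 (V = 4 + 0 = 4)
w(P) = 11/2 (w(P) = (11*P)/((2*P)) = (11*P)*(1/(2*P)) = 11/2)
M(x) = 7/9 - x^(3/2)/9 (M(x) = 7/9 - x*√x/9 = 7/9 - x^(3/2)/9)
w(-31)*(-548) + M(V - 1*642) = (11/2)*(-548) + (7/9 - (4 - 1*642)^(3/2)/9) = -3014 + (7/9 - (4 - 642)^(3/2)/9) = -3014 + (7/9 - (-638)*I*√638/9) = -3014 + (7/9 + 638*I*√638/9) = -27119/9 + 638*I*√638/9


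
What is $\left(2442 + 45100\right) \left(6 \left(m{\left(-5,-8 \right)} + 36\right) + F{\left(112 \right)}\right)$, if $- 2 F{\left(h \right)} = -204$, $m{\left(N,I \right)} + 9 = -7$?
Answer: $10554324$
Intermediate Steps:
$m{\left(N,I \right)} = -16$ ($m{\left(N,I \right)} = -9 - 7 = -16$)
$F{\left(h \right)} = 102$ ($F{\left(h \right)} = \left(- \frac{1}{2}\right) \left(-204\right) = 102$)
$\left(2442 + 45100\right) \left(6 \left(m{\left(-5,-8 \right)} + 36\right) + F{\left(112 \right)}\right) = \left(2442 + 45100\right) \left(6 \left(-16 + 36\right) + 102\right) = 47542 \left(6 \cdot 20 + 102\right) = 47542 \left(120 + 102\right) = 47542 \cdot 222 = 10554324$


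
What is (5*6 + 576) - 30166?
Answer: -29560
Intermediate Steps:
(5*6 + 576) - 30166 = (30 + 576) - 30166 = 606 - 30166 = -29560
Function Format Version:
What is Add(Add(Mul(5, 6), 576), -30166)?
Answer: -29560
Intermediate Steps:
Add(Add(Mul(5, 6), 576), -30166) = Add(Add(30, 576), -30166) = Add(606, -30166) = -29560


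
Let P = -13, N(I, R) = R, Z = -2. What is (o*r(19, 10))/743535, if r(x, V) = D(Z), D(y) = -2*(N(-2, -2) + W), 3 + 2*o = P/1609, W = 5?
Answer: 968/79756521 ≈ 1.2137e-5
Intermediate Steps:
o = -2420/1609 (o = -3/2 + (-13/1609)/2 = -3/2 + (-13*1/1609)/2 = -3/2 + (½)*(-13/1609) = -3/2 - 13/3218 = -2420/1609 ≈ -1.5040)
D(y) = -6 (D(y) = -2*(-2 + 5) = -2*3 = -6)
r(x, V) = -6
(o*r(19, 10))/743535 = -2420/1609*(-6)/743535 = (14520/1609)*(1/743535) = 968/79756521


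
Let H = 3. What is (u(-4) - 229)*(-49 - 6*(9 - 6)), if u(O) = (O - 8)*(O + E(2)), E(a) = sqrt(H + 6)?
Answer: 14539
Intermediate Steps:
E(a) = 3 (E(a) = sqrt(3 + 6) = sqrt(9) = 3)
u(O) = (-8 + O)*(3 + O) (u(O) = (O - 8)*(O + 3) = (-8 + O)*(3 + O))
(u(-4) - 229)*(-49 - 6*(9 - 6)) = ((-24 + (-4)**2 - 5*(-4)) - 229)*(-49 - 6*(9 - 6)) = ((-24 + 16 + 20) - 229)*(-49 - 6*3) = (12 - 229)*(-49 - 18) = -217*(-67) = 14539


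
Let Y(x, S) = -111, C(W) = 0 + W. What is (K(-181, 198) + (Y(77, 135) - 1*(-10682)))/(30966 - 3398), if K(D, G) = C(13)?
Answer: 1323/3446 ≈ 0.38392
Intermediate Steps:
C(W) = W
K(D, G) = 13
(K(-181, 198) + (Y(77, 135) - 1*(-10682)))/(30966 - 3398) = (13 + (-111 - 1*(-10682)))/(30966 - 3398) = (13 + (-111 + 10682))/27568 = (13 + 10571)*(1/27568) = 10584*(1/27568) = 1323/3446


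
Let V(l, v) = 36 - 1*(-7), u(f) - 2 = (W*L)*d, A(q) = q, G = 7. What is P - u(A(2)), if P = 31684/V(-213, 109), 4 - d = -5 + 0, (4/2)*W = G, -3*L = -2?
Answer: 30695/43 ≈ 713.84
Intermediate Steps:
L = 2/3 (L = -1/3*(-2) = 2/3 ≈ 0.66667)
W = 7/2 (W = (1/2)*7 = 7/2 ≈ 3.5000)
d = 9 (d = 4 - (-5 + 0) = 4 - 1*(-5) = 4 + 5 = 9)
u(f) = 23 (u(f) = 2 + ((7/2)*(2/3))*9 = 2 + (7/3)*9 = 2 + 21 = 23)
V(l, v) = 43 (V(l, v) = 36 + 7 = 43)
P = 31684/43 ≈ 736.84
P - u(A(2)) = 31684/43 - 1*23 = 31684/43 - 23 = 30695/43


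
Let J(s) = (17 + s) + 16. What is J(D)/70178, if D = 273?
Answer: 153/35089 ≈ 0.0043603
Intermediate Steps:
J(s) = 33 + s
J(D)/70178 = (33 + 273)/70178 = 306*(1/70178) = 153/35089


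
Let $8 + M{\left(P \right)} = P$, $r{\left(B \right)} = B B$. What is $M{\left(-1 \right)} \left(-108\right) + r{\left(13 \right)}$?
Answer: $1141$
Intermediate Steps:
$r{\left(B \right)} = B^{2}$
$M{\left(P \right)} = -8 + P$
$M{\left(-1 \right)} \left(-108\right) + r{\left(13 \right)} = \left(-8 - 1\right) \left(-108\right) + 13^{2} = \left(-9\right) \left(-108\right) + 169 = 972 + 169 = 1141$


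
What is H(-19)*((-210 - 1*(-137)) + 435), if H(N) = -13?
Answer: -4706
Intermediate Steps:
H(-19)*((-210 - 1*(-137)) + 435) = -13*((-210 - 1*(-137)) + 435) = -13*((-210 + 137) + 435) = -13*(-73 + 435) = -13*362 = -4706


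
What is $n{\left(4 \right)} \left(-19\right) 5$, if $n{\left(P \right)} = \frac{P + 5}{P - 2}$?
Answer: $- \frac{855}{2} \approx -427.5$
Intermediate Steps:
$n{\left(P \right)} = \frac{5 + P}{-2 + P}$
$n{\left(4 \right)} \left(-19\right) 5 = \frac{5 + 4}{-2 + 4} \left(-19\right) 5 = \frac{1}{2} \cdot 9 \left(-19\right) 5 = \frac{9}{2} \left(-19\right) 5 = \left(- \frac{171}{2}\right) 5 = - \frac{855}{2}$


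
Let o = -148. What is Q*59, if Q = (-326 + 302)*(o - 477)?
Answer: 885000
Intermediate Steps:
Q = 15000 (Q = (-326 + 302)*(-148 - 477) = -24*(-625) = 15000)
Q*59 = 15000*59 = 885000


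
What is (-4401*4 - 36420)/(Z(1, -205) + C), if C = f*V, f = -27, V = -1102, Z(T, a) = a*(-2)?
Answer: -13506/7541 ≈ -1.7910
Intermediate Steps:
Z(T, a) = -2*a
C = 29754 (C = -27*(-1102) = 29754)
(-4401*4 - 36420)/(Z(1, -205) + C) = (-4401*4 - 36420)/(-2*(-205) + 29754) = (-17604 - 36420)/(410 + 29754) = -54024/30164 = -54024*1/30164 = -13506/7541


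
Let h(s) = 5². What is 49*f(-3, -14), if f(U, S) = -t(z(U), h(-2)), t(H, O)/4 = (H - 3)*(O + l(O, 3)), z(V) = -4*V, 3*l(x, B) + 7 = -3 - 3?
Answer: -36456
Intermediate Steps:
l(x, B) = -13/3 (l(x, B) = -7/3 + (-3 - 3)/3 = -7/3 + (⅓)*(-6) = -7/3 - 2 = -13/3)
h(s) = 25
t(H, O) = 4*(-3 + H)*(-13/3 + O) (t(H, O) = 4*((H - 3)*(O - 13/3)) = 4*((-3 + H)*(-13/3 + O)) = 4*(-3 + H)*(-13/3 + O))
f(U, S) = 248 + 992*U/3 (f(U, S) = -(52 - 12*25 - (-208)*U/3 + 4*(-4*U)*25) = -(52 - 300 + 208*U/3 - 400*U) = -(-248 - 992*U/3) = 248 + 992*U/3)
49*f(-3, -14) = 49*(248 + (992/3)*(-3)) = 49*(248 - 992) = 49*(-744) = -36456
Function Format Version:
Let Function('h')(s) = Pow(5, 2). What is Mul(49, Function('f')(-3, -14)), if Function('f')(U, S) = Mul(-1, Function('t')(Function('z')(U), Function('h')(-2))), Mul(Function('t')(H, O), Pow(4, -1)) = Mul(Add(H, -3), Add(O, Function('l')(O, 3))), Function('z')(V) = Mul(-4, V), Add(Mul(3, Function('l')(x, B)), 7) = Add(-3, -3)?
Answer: -36456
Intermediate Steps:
Function('l')(x, B) = Rational(-13, 3) (Function('l')(x, B) = Add(Rational(-7, 3), Mul(Rational(1, 3), Add(-3, -3))) = Add(Rational(-7, 3), Mul(Rational(1, 3), -6)) = Add(Rational(-7, 3), -2) = Rational(-13, 3))
Function('h')(s) = 25
Function('t')(H, O) = Mul(4, Add(-3, H), Add(Rational(-13, 3), O)) (Function('t')(H, O) = Mul(4, Mul(Add(H, -3), Add(O, Rational(-13, 3)))) = Mul(4, Mul(Add(-3, H), Add(Rational(-13, 3), O))) = Mul(4, Add(-3, H), Add(Rational(-13, 3), O)))
Function('f')(U, S) = Add(248, Mul(Rational(992, 3), U)) (Function('f')(U, S) = Mul(-1, Add(52, Mul(-12, 25), Mul(Rational(-52, 3), Mul(-4, U)), Mul(4, Mul(-4, U), 25))) = Mul(-1, Add(52, -300, Mul(Rational(208, 3), U), Mul(-400, U))) = Mul(-1, Add(-248, Mul(Rational(-992, 3), U))) = Add(248, Mul(Rational(992, 3), U)))
Mul(49, Function('f')(-3, -14)) = Mul(49, Add(248, Mul(Rational(992, 3), -3))) = Mul(49, Add(248, -992)) = Mul(49, -744) = -36456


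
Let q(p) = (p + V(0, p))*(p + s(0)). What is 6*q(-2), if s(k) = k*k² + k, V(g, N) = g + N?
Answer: 48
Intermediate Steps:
V(g, N) = N + g
s(k) = k + k³ (s(k) = k³ + k = k + k³)
q(p) = 2*p² (q(p) = (p + (p + 0))*(p + (0 + 0³)) = (p + p)*(p + (0 + 0)) = (2*p)*(p + 0) = (2*p)*p = 2*p²)
6*q(-2) = 6*(2*(-2)²) = 6*(2*4) = 6*8 = 48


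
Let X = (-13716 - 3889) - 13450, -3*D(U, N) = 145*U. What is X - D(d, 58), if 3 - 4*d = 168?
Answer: -132195/4 ≈ -33049.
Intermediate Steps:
d = -165/4 (d = ¾ - ¼*168 = ¾ - 42 = -165/4 ≈ -41.250)
D(U, N) = -145*U/3
X = -31055 (X = -17605 - 13450 = -31055)
X - D(d, 58) = -31055 - (-145)*(-165)/(3*4) = -31055 - 1*7975/4 = -31055 - 7975/4 = -132195/4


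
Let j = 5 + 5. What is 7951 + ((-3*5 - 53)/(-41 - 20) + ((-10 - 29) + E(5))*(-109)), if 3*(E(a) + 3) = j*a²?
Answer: 630761/183 ≈ 3446.8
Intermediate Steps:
j = 10
E(a) = -3 + 10*a²/3 (E(a) = -3 + (10*a²)/3 = -3 + 10*a²/3)
7951 + ((-3*5 - 53)/(-41 - 20) + ((-10 - 29) + E(5))*(-109)) = 7951 + ((-3*5 - 53)/(-41 - 20) + ((-10 - 29) + (-3 + (10/3)*5²))*(-109)) = 7951 + ((-15 - 53)/(-61) + (-39 + (-3 + (10/3)*25))*(-109)) = 7951 + (-68*(-1/61) + (-39 + (-3 + 250/3))*(-109)) = 7951 + (68/61 + (-39 + 241/3)*(-109)) = 7951 + (68/61 + (124/3)*(-109)) = 7951 + (68/61 - 13516/3) = 7951 - 824272/183 = 630761/183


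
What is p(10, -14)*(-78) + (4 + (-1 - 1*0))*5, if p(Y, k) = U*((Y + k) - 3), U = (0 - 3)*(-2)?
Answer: 3291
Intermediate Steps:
U = 6 (U = -3*(-2) = 6)
p(Y, k) = -18 + 6*Y + 6*k (p(Y, k) = 6*((Y + k) - 3) = 6*(-3 + Y + k) = -18 + 6*Y + 6*k)
p(10, -14)*(-78) + (4 + (-1 - 1*0))*5 = (-18 + 6*10 + 6*(-14))*(-78) + (4 + (-1 - 1*0))*5 = (-18 + 60 - 84)*(-78) + (4 + (-1 + 0))*5 = -42*(-78) + (4 - 1)*5 = 3276 + 3*5 = 3276 + 15 = 3291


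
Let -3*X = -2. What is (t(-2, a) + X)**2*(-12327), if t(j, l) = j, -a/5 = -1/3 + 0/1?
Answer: -65744/3 ≈ -21915.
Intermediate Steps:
a = 5/3 (a = -5*(-1/3 + 0/1) = -5*(-1*1/3 + 0*1) = -5*(-1/3 + 0) = -5*(-1/3) = 5/3 ≈ 1.6667)
X = 2/3 (X = -1/3*(-2) = 2/3 ≈ 0.66667)
(t(-2, a) + X)**2*(-12327) = (-2 + 2/3)**2*(-12327) = (-4/3)**2*(-12327) = (16/9)*(-12327) = -65744/3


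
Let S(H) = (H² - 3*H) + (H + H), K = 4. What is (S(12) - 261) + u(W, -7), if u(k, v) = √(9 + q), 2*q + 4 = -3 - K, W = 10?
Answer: -129 + √14/2 ≈ -127.13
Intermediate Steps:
q = -11/2 (q = -2 + (-3 - 1*4)/2 = -2 + (-3 - 4)/2 = -2 + (½)*(-7) = -2 - 7/2 = -11/2 ≈ -5.5000)
S(H) = H² - H (S(H) = (H² - 3*H) + 2*H = H² - H)
u(k, v) = √14/2 (u(k, v) = √(9 - 11/2) = √(7/2) = √14/2)
(S(12) - 261) + u(W, -7) = (12*(-1 + 12) - 261) + √14/2 = (12*11 - 261) + √14/2 = (132 - 261) + √14/2 = -129 + √14/2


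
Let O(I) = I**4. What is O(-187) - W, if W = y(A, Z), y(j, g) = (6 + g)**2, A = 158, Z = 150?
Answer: 1222806625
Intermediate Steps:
W = 24336 (W = (6 + 150)**2 = 156**2 = 24336)
O(-187) - W = (-187)**4 - 1*24336 = 1222830961 - 24336 = 1222806625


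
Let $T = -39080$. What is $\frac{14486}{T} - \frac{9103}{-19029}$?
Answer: $\frac{40045573}{371826660} \approx 0.1077$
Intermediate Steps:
$\frac{14486}{T} - \frac{9103}{-19029} = \frac{14486}{-39080} - \frac{9103}{-19029} = 14486 \left(- \frac{1}{39080}\right) - - \frac{9103}{19029} = - \frac{7243}{19540} + \frac{9103}{19029} = \frac{40045573}{371826660}$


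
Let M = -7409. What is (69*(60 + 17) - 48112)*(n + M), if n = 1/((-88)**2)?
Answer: 2455605250705/7744 ≈ 3.1710e+8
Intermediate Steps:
n = 1/7744 ≈ 0.00012913
(69*(60 + 17) - 48112)*(n + M) = (69*(60 + 17) - 48112)*(1/7744 - 7409) = (69*77 - 48112)*(-57375295/7744) = (5313 - 48112)*(-57375295/7744) = -42799*(-57375295/7744) = 2455605250705/7744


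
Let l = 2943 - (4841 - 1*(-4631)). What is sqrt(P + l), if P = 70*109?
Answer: sqrt(1101) ≈ 33.181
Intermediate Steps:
l = -6529 (l = 2943 - (4841 + 4631) = 2943 - 1*9472 = 2943 - 9472 = -6529)
P = 7630
sqrt(P + l) = sqrt(7630 - 6529) = sqrt(1101)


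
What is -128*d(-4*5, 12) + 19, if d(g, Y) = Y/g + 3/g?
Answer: 115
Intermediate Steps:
d(g, Y) = 3/g + Y/g
-128*d(-4*5, 12) + 19 = -128*(3 + 12)/((-4*5)) + 19 = -128*15/(-20) + 19 = -(-32)*15/5 + 19 = -128*(-¾) + 19 = 96 + 19 = 115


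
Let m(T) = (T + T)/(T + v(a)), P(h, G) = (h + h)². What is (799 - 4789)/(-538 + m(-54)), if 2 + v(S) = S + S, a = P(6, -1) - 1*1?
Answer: 229425/30962 ≈ 7.4099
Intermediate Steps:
P(h, G) = 4*h² (P(h, G) = (2*h)² = 4*h²)
a = 143 (a = 4*6² - 1*1 = 4*36 - 1 = 144 - 1 = 143)
v(S) = -2 + 2*S (v(S) = -2 + (S + S) = -2 + 2*S)
m(T) = 2*T/(284 + T) (m(T) = (T + T)/(T + (-2 + 2*143)) = (2*T)/(T + (-2 + 286)) = (2*T)/(T + 284) = (2*T)/(284 + T) = 2*T/(284 + T))
(799 - 4789)/(-538 + m(-54)) = (799 - 4789)/(-538 + 2*(-54)/(284 - 54)) = -3990/(-538 + 2*(-54)/230) = -3990/(-538 + 2*(-54)*(1/230)) = -3990/(-538 - 54/115) = -3990/(-61924/115) = -3990*(-115/61924) = 229425/30962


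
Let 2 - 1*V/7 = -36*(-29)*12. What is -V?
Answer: 87682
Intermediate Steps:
V = -87682 (V = 14 - 7*(-36*(-29))*12 = 14 - 7308*12 = 14 - 7*12528 = 14 - 87696 = -87682)
-V = -1*(-87682) = 87682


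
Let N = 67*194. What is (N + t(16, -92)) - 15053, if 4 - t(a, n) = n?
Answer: -1959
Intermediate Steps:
t(a, n) = 4 - n
N = 12998
(N + t(16, -92)) - 15053 = (12998 + (4 - 1*(-92))) - 15053 = (12998 + (4 + 92)) - 15053 = (12998 + 96) - 15053 = 13094 - 15053 = -1959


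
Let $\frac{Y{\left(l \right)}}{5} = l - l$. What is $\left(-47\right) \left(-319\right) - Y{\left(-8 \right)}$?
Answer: $14993$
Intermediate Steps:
$Y{\left(l \right)} = 0$ ($Y{\left(l \right)} = 5 \left(l - l\right) = 5 \cdot 0 = 0$)
$\left(-47\right) \left(-319\right) - Y{\left(-8 \right)} = \left(-47\right) \left(-319\right) - 0 = 14993 + 0 = 14993$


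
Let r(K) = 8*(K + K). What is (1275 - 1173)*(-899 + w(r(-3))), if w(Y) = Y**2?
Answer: 143310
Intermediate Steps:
r(K) = 16*K (r(K) = 8*(2*K) = 16*K)
(1275 - 1173)*(-899 + w(r(-3))) = (1275 - 1173)*(-899 + (16*(-3))**2) = 102*(-899 + (-48)**2) = 102*(-899 + 2304) = 102*1405 = 143310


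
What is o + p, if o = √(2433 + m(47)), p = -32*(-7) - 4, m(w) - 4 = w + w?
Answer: 220 + √2531 ≈ 270.31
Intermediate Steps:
m(w) = 4 + 2*w (m(w) = 4 + (w + w) = 4 + 2*w)
p = 220 (p = 224 - 4 = 220)
o = √2531 (o = √(2433 + (4 + 2*47)) = √(2433 + (4 + 94)) = √(2433 + 98) = √2531 ≈ 50.309)
o + p = √2531 + 220 = 220 + √2531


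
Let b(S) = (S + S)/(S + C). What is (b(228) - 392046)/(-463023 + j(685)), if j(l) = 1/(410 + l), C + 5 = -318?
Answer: 214647813/253505092 ≈ 0.84672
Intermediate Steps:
C = -323 (C = -5 - 318 = -323)
b(S) = 2*S/(-323 + S) (b(S) = (S + S)/(S - 323) = (2*S)/(-323 + S) = 2*S/(-323 + S))
(b(228) - 392046)/(-463023 + j(685)) = (2*228/(-323 + 228) - 392046)/(-463023 + 1/(410 + 685)) = (2*228/(-95) - 392046)/(-463023 + 1/1095) = (2*228*(-1/95) - 392046)/(-463023 + 1/1095) = (-24/5 - 392046)/(-507010184/1095) = -1960254/5*(-1095/507010184) = 214647813/253505092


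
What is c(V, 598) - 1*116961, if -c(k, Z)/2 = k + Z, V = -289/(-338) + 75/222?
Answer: -738850639/6253 ≈ -1.1816e+5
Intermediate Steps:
V = 7459/6253 (V = -289*(-1/338) + 75*(1/222) = 289/338 + 25/74 = 7459/6253 ≈ 1.1929)
c(k, Z) = -2*Z - 2*k (c(k, Z) = -2*(k + Z) = -2*(Z + k) = -2*Z - 2*k)
c(V, 598) - 1*116961 = (-2*598 - 2*7459/6253) - 1*116961 = (-1196 - 14918/6253) - 116961 = -7493506/6253 - 116961 = -738850639/6253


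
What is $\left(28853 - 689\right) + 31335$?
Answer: $59499$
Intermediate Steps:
$\left(28853 - 689\right) + 31335 = 28164 + 31335 = 59499$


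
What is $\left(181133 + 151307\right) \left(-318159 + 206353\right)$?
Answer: $-37168786640$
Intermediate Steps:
$\left(181133 + 151307\right) \left(-318159 + 206353\right) = 332440 \left(-111806\right) = -37168786640$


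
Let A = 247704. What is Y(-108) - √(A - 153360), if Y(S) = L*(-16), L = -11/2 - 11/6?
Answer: 352/3 - 2*√23586 ≈ -189.82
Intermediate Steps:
L = -22/3 (L = -11*½ - 11*⅙ = -11/2 - 11/6 = -22/3 ≈ -7.3333)
Y(S) = 352/3 (Y(S) = -22/3*(-16) = 352/3)
Y(-108) - √(A - 153360) = 352/3 - √(247704 - 153360) = 352/3 - √94344 = 352/3 - 2*√23586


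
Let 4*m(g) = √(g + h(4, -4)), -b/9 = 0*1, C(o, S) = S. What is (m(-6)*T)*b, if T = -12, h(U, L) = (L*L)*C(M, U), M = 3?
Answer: 0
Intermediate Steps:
h(U, L) = U*L² (h(U, L) = (L*L)*U = L²*U = U*L²)
b = 0 (b = -0 = -9*0 = 0)
m(g) = √(64 + g)/4 (m(g) = √(g + 4*(-4)²)/4 = √(g + 4*16)/4 = √(g + 64)/4 = √(64 + g)/4)
(m(-6)*T)*b = ((√(64 - 6)/4)*(-12))*0 = ((√58/4)*(-12))*0 = -3*√58*0 = 0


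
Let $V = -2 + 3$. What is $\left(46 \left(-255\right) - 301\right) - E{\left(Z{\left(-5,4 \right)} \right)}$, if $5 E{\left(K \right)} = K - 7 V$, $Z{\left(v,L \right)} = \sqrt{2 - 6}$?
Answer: $- \frac{60148}{5} - \frac{2 i}{5} \approx -12030.0 - 0.4 i$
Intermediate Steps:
$Z{\left(v,L \right)} = 2 i$ ($Z{\left(v,L \right)} = \sqrt{-4} = 2 i$)
$V = 1$
$E{\left(K \right)} = - \frac{7}{5} + \frac{K}{5}$ ($E{\left(K \right)} = \frac{K - 7}{5} = \frac{-7 + K}{5} = - \frac{7}{5} + \frac{K}{5}$)
$\left(46 \left(-255\right) - 301\right) - E{\left(Z{\left(-5,4 \right)} \right)} = \left(46 \left(-255\right) - 301\right) - \left(- \frac{7}{5} + \frac{2 i}{5}\right) = \left(-11730 - 301\right) - \left(- \frac{7}{5} + \frac{2 i}{5}\right) = -12031 + \left(\frac{7}{5} - \frac{2 i}{5}\right) = - \frac{60148}{5} - \frac{2 i}{5}$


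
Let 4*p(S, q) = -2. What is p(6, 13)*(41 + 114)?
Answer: -155/2 ≈ -77.500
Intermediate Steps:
p(S, q) = -1/2 (p(S, q) = (1/4)*(-2) = -1/2)
p(6, 13)*(41 + 114) = -(41 + 114)/2 = -1/2*155 = -155/2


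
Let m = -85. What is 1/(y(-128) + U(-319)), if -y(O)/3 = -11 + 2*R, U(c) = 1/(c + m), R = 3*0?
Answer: 404/13331 ≈ 0.030305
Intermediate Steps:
R = 0
U(c) = 1/(-85 + c) (U(c) = 1/(c - 85) = 1/(-85 + c))
y(O) = 33 (y(O) = -3*(-11 + 2*0) = -3*(-11 + 0) = -3*(-11) = 33)
1/(y(-128) + U(-319)) = 1/(33 + 1/(-85 - 319)) = 1/(33 + 1/(-404)) = 1/(33 - 1/404) = 1/(13331/404) = 404/13331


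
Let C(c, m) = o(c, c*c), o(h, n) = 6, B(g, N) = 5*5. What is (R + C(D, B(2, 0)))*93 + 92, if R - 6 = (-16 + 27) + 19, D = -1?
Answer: 3998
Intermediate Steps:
B(g, N) = 25
C(c, m) = 6
R = 36 (R = 6 + ((-16 + 27) + 19) = 6 + (11 + 19) = 6 + 30 = 36)
(R + C(D, B(2, 0)))*93 + 92 = (36 + 6)*93 + 92 = 42*93 + 92 = 3906 + 92 = 3998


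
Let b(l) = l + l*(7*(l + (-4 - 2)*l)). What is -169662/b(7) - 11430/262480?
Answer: 1112833983/11207896 ≈ 99.290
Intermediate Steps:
b(l) = l - 35*l**2 (b(l) = l + l*(7*(l - 6*l)) = l + l*(7*(-5*l)) = l + l*(-35*l) = l - 35*l**2)
-169662/b(7) - 11430/262480 = -169662*1/(7*(1 - 35*7)) - 11430/262480 = -169662*1/(7*(1 - 245)) - 11430*1/262480 = -169662/(7*(-244)) - 1143/26248 = -169662/(-1708) - 1143/26248 = -169662*(-1/1708) - 1143/26248 = 84831/854 - 1143/26248 = 1112833983/11207896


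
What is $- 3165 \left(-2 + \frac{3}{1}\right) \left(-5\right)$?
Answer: $15825$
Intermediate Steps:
$- 3165 \left(-2 + \frac{3}{1}\right) \left(-5\right) = - 3165 \left(-2 + 3 \cdot 1\right) \left(-5\right) = - 3165 \left(-2 + 3\right) \left(-5\right) = - 3165 \cdot 1 \left(-5\right) = \left(-3165\right) \left(-5\right) = 15825$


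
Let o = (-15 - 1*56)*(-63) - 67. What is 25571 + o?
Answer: 29977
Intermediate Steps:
o = 4406 (o = (-15 - 56)*(-63) - 67 = -71*(-63) - 67 = 4473 - 67 = 4406)
25571 + o = 25571 + 4406 = 29977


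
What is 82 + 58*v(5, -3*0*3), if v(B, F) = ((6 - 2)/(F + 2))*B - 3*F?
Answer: 662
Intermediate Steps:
v(B, F) = -3*F + 4*B/(2 + F) (v(B, F) = (4/(2 + F))*B - 3*F = 4*B/(2 + F) - 3*F = -3*F + 4*B/(2 + F))
82 + 58*v(5, -3*0*3) = 82 + 58*((-6*(-3*0)*3 - 3*(-3*0*3)² + 4*5)/(2 - 3*0*3)) = 82 + 58*((-0*3 - 3*(0*3)² + 20)/(2 + 0*3)) = 82 + 58*((-6*0 - 3*0² + 20)/(2 + 0)) = 82 + 58*((0 - 3*0 + 20)/2) = 82 + 58*((0 + 0 + 20)/2) = 82 + 58*((½)*20) = 82 + 58*10 = 82 + 580 = 662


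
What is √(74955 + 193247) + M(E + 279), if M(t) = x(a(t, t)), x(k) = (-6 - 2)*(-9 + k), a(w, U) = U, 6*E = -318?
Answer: -1736 + √268202 ≈ -1218.1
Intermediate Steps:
E = -53 (E = (⅙)*(-318) = -53)
x(k) = 72 - 8*k (x(k) = -8*(-9 + k) = 72 - 8*k)
M(t) = 72 - 8*t
√(74955 + 193247) + M(E + 279) = √(74955 + 193247) + (72 - 8*(-53 + 279)) = √268202 + (72 - 8*226) = √268202 + (72 - 1808) = √268202 - 1736 = -1736 + √268202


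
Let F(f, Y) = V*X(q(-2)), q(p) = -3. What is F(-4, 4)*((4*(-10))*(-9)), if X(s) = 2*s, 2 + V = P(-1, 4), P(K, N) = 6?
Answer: -8640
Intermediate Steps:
V = 4 (V = -2 + 6 = 4)
F(f, Y) = -24 (F(f, Y) = 4*(2*(-3)) = 4*(-6) = -24)
F(-4, 4)*((4*(-10))*(-9)) = -24*4*(-10)*(-9) = -(-960)*(-9) = -24*360 = -8640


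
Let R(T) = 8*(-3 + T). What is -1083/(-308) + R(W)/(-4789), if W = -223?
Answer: 5743351/1475012 ≈ 3.8938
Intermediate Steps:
R(T) = -24 + 8*T
-1083/(-308) + R(W)/(-4789) = -1083/(-308) + (-24 + 8*(-223))/(-4789) = -1083*(-1/308) + (-24 - 1784)*(-1/4789) = 1083/308 - 1808*(-1/4789) = 1083/308 + 1808/4789 = 5743351/1475012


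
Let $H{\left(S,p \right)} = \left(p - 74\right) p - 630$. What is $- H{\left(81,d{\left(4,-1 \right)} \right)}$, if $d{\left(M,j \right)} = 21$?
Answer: $1743$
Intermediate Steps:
$H{\left(S,p \right)} = -630 + p \left(-74 + p\right)$ ($H{\left(S,p \right)} = \left(p - 74\right) p - 630 = \left(-74 + p\right) p - 630 = p \left(-74 + p\right) - 630 = -630 + p \left(-74 + p\right)$)
$- H{\left(81,d{\left(4,-1 \right)} \right)} = - (-630 + 21^{2} - 1554) = - (-630 + 441 - 1554) = \left(-1\right) \left(-1743\right) = 1743$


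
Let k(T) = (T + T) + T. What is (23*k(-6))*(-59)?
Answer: 24426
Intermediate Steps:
k(T) = 3*T (k(T) = 2*T + T = 3*T)
(23*k(-6))*(-59) = (23*(3*(-6)))*(-59) = (23*(-18))*(-59) = -414*(-59) = 24426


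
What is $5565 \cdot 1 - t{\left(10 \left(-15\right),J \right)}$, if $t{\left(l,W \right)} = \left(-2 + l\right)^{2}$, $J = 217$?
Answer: $-17539$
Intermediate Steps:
$5565 \cdot 1 - t{\left(10 \left(-15\right),J \right)} = 5565 \cdot 1 - \left(-2 + 10 \left(-15\right)\right)^{2} = 5565 - \left(-2 - 150\right)^{2} = 5565 - \left(-152\right)^{2} = 5565 - 23104 = -17539$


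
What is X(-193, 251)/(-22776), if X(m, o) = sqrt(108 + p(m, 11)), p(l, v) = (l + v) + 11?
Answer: -I*sqrt(7)/7592 ≈ -0.00034849*I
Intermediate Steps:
p(l, v) = 11 + l + v
X(m, o) = sqrt(130 + m) (X(m, o) = sqrt(108 + (11 + m + 11)) = sqrt(108 + (22 + m)) = sqrt(130 + m))
X(-193, 251)/(-22776) = sqrt(130 - 193)/(-22776) = sqrt(-63)*(-1/22776) = (3*I*sqrt(7))*(-1/22776) = -I*sqrt(7)/7592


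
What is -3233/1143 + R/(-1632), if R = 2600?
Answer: -343669/77724 ≈ -4.4217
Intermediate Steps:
-3233/1143 + R/(-1632) = -3233/1143 + 2600/(-1632) = -3233*1/1143 + 2600*(-1/1632) = -3233/1143 - 325/204 = -343669/77724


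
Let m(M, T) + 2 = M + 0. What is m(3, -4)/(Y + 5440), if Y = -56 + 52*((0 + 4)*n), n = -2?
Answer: 1/4968 ≈ 0.00020129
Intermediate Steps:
m(M, T) = -2 + M (m(M, T) = -2 + (M + 0) = -2 + M)
Y = -472 (Y = -56 + 52*((0 + 4)*(-2)) = -56 + 52*(4*(-2)) = -56 + 52*(-8) = -56 - 416 = -472)
m(3, -4)/(Y + 5440) = (-2 + 3)/(-472 + 5440) = 1/4968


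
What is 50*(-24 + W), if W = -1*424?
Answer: -22400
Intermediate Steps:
W = -424
50*(-24 + W) = 50*(-24 - 424) = 50*(-448) = -22400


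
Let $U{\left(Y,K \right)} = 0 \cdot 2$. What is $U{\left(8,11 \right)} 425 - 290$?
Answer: $-290$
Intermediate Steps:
$U{\left(Y,K \right)} = 0$
$U{\left(8,11 \right)} 425 - 290 = 0 \cdot 425 - 290 = 0 - 290 = -290$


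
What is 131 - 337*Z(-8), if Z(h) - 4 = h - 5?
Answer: 3164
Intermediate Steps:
Z(h) = -1 + h (Z(h) = 4 + (h - 5) = 4 + (-5 + h) = -1 + h)
131 - 337*Z(-8) = 131 - 337*(-1 - 8) = 131 - 337*(-9) = 131 + 3033 = 3164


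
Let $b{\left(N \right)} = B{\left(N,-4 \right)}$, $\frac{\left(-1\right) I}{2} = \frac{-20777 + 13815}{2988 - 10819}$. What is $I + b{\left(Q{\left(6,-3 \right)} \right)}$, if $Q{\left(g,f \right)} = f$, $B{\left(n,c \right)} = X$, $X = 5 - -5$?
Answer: $\frac{64386}{7831} \approx 8.2219$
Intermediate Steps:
$X = 10$ ($X = 5 + 5 = 10$)
$B{\left(n,c \right)} = 10$
$I = - \frac{13924}{7831}$ ($I = - 2 \frac{-20777 + 13815}{2988 - 10819} = - 2 \left(- \frac{6962}{-7831}\right) = - 2 \left(\left(-6962\right) \left(- \frac{1}{7831}\right)\right) = \left(-2\right) \frac{6962}{7831} = - \frac{13924}{7831} \approx -1.7781$)
$b{\left(N \right)} = 10$
$I + b{\left(Q{\left(6,-3 \right)} \right)} = - \frac{13924}{7831} + 10 = \frac{64386}{7831}$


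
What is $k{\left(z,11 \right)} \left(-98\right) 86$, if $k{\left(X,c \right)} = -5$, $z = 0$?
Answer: $42140$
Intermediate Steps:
$k{\left(z,11 \right)} \left(-98\right) 86 = \left(-5\right) \left(-98\right) 86 = 490 \cdot 86 = 42140$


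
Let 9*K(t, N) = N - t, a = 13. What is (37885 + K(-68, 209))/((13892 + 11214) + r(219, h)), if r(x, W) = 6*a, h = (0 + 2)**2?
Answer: 170621/113328 ≈ 1.5056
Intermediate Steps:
K(t, N) = -t/9 + N/9 (K(t, N) = (N - t)/9 = -t/9 + N/9)
h = 4 (h = 2**2 = 4)
r(x, W) = 78 (r(x, W) = 6*13 = 78)
(37885 + K(-68, 209))/((13892 + 11214) + r(219, h)) = (37885 + (-1/9*(-68) + (1/9)*209))/((13892 + 11214) + 78) = (37885 + (68/9 + 209/9))/(25106 + 78) = (37885 + 277/9)/25184 = (341242/9)*(1/25184) = 170621/113328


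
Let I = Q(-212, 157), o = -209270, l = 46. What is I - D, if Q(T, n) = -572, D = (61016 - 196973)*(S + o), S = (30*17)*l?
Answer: -25262170742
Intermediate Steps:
S = 23460 (S = (30*17)*46 = 510*46 = 23460)
D = 25262170170 (D = (61016 - 196973)*(23460 - 209270) = -135957*(-185810) = 25262170170)
I = -572
I - D = -572 - 1*25262170170 = -572 - 25262170170 = -25262170742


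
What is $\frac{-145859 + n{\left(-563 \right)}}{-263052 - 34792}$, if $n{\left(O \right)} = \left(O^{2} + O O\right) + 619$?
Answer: $- \frac{244349}{148922} \approx -1.6408$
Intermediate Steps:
$n{\left(O \right)} = 619 + 2 O^{2}$ ($n{\left(O \right)} = \left(O^{2} + O^{2}\right) + 619 = 2 O^{2} + 619 = 619 + 2 O^{2}$)
$\frac{-145859 + n{\left(-563 \right)}}{-263052 - 34792} = \frac{-145859 + \left(619 + 2 \left(-563\right)^{2}\right)}{-263052 - 34792} = \frac{-145859 + \left(619 + 2 \cdot 316969\right)}{-297844} = \left(-145859 + \left(619 + 633938\right)\right) \left(- \frac{1}{297844}\right) = \left(-145859 + 634557\right) \left(- \frac{1}{297844}\right) = 488698 \left(- \frac{1}{297844}\right) = - \frac{244349}{148922}$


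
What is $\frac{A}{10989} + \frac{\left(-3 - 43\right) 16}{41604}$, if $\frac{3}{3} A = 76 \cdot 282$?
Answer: $\frac{24543584}{12699621} \approx 1.9326$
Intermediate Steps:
$A = 21432$ ($A = 76 \cdot 282 = 21432$)
$\frac{A}{10989} + \frac{\left(-3 - 43\right) 16}{41604} = \frac{21432}{10989} + \frac{\left(-3 - 43\right) 16}{41604} = 21432 \cdot \frac{1}{10989} + \left(-46\right) 16 \cdot \frac{1}{41604} = \frac{7144}{3663} - \frac{184}{10401} = \frac{24543584}{12699621}$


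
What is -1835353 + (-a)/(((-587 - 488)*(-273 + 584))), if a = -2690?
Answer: -122720878883/66865 ≈ -1.8354e+6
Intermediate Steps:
-1835353 + (-a)/(((-587 - 488)*(-273 + 584))) = -1835353 + (-1*(-2690))/(((-587 - 488)*(-273 + 584))) = -1835353 + 2690/((-1075*311)) = -1835353 + 2690/(-334325) = -1835353 + 2690*(-1/334325) = -1835353 - 538/66865 = -122720878883/66865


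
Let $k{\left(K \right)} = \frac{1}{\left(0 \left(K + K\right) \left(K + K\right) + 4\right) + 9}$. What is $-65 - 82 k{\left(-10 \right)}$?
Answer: $- \frac{927}{13} \approx -71.308$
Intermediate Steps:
$k{\left(K \right)} = \frac{1}{13}$ ($k{\left(K \right)} = \frac{1}{\left(0 \cdot 2 K 2 K + 4\right) + 9} = \frac{1}{\left(0 \cdot 4 K^{2} + 4\right) + 9} = \frac{1}{\left(0 + 4\right) + 9} = \frac{1}{4 + 9} = \frac{1}{13}$)
$-65 - 82 k{\left(-10 \right)} = -65 - \frac{82}{13} = - \frac{927}{13}$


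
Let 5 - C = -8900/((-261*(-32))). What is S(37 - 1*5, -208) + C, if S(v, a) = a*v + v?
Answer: -13818247/2088 ≈ -6617.9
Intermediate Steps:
C = 12665/2088 (C = 5 - (-8900)/((-261*(-32))) = 5 - (-8900)/8352 = 5 - 1*(-2225/2088) = 5 + 2225/2088 = 12665/2088 ≈ 6.0656)
S(v, a) = v + a*v
S(37 - 1*5, -208) + C = (37 - 1*5)*(1 - 208) + 12665/2088 = (37 - 5)*(-207) + 12665/2088 = 32*(-207) + 12665/2088 = -6624 + 12665/2088 = -13818247/2088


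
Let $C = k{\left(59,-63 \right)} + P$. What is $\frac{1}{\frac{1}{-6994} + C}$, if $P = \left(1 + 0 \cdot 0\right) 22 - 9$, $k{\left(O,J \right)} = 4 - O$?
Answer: $- \frac{6994}{293749} \approx -0.023809$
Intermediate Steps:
$P = 13$ ($P = \left(1 + 0\right) 22 - 9 = 1 \cdot 22 - 9 = 22 - 9 = 13$)
$C = -42$ ($C = \left(4 - 59\right) + 13 = -55 + 13 = -42$)
$\frac{1}{\frac{1}{-6994} + C} = \frac{1}{\frac{1}{-6994} - 42} = \frac{1}{- \frac{1}{6994} - 42} = \frac{1}{- \frac{293749}{6994}} = - \frac{6994}{293749}$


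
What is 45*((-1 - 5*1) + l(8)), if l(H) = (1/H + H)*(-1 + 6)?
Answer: 12465/8 ≈ 1558.1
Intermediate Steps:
l(H) = 5*H + 5/H (l(H) = (H + 1/H)*5 = 5*H + 5/H)
45*((-1 - 5*1) + l(8)) = 45*((-1 - 5*1) + (5*8 + 5/8)) = 45*((-1 - 5) + (40 + 5*(1/8))) = 45*(-6 + (40 + 5/8)) = 45*(-6 + 325/8) = 45*(277/8) = 12465/8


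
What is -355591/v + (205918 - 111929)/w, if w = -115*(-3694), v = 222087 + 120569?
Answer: -59426358963/72781847680 ≈ -0.81650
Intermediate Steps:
v = 342656
w = 424810
-355591/v + (205918 - 111929)/w = -355591/342656 + (205918 - 111929)/424810 = -355591*1/342656 + 93989*(1/424810) = -355591/342656 + 93989/424810 = -59426358963/72781847680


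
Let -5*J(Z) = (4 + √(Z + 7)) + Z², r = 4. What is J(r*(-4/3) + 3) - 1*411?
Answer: -3716/9 - √42/15 ≈ -413.32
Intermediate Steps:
J(Z) = -⅘ - Z²/5 - √(7 + Z)/5 (J(Z) = -((4 + √(Z + 7)) + Z²)/5 = -((4 + √(7 + Z)) + Z²)/5 = -(4 + Z² + √(7 + Z))/5 = -⅘ - Z²/5 - √(7 + Z)/5)
J(r*(-4/3) + 3) - 1*411 = (-⅘ - (4*(-4/3) + 3)²/5 - √(7 + (4*(-4/3) + 3))/5) - 1*411 = (-⅘ - (4*(-4*⅓) + 3)²/5 - √(7 + (4*(-4*⅓) + 3))/5) - 411 = (-⅘ - (4*(-4/3) + 3)²/5 - √(7 + (4*(-4/3) + 3))/5) - 411 = (-⅘ - (-16/3 + 3)²/5 - √(7 + (-16/3 + 3))/5) - 411 = (-⅘ - (-7/3)²/5 - √(7 - 7/3)/5) - 411 = (-⅘ - ⅕*49/9 - √42/15) - 411 = (-⅘ - 49/45 - √42/15) - 411 = (-17/9 - √42/15) - 411 = -3716/9 - √42/15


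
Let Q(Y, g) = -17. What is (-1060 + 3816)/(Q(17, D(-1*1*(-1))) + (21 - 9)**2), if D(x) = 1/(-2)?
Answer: 2756/127 ≈ 21.701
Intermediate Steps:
D(x) = -1/2 (D(x) = 1*(-1/2) = -1/2)
(-1060 + 3816)/(Q(17, D(-1*1*(-1))) + (21 - 9)**2) = (-1060 + 3816)/(-17 + (21 - 9)**2) = 2756/(-17 + 12**2) = 2756/(-17 + 144) = 2756/127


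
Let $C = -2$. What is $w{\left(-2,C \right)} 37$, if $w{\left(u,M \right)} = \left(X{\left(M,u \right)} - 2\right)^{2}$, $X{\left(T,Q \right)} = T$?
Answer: $592$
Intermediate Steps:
$w{\left(u,M \right)} = \left(-2 + M\right)^{2}$ ($w{\left(u,M \right)} = \left(M - 2\right)^{2} = \left(-2 + M\right)^{2}$)
$w{\left(-2,C \right)} 37 = \left(-2 - 2\right)^{2} \cdot 37 = \left(-4\right)^{2} \cdot 37 = 16 \cdot 37 = 592$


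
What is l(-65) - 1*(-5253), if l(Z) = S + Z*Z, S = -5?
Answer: 9473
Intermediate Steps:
l(Z) = -5 + Z**2 (l(Z) = -5 + Z*Z = -5 + Z**2)
l(-65) - 1*(-5253) = (-5 + (-65)**2) - 1*(-5253) = (-5 + 4225) + 5253 = 4220 + 5253 = 9473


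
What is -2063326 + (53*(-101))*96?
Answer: -2577214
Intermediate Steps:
-2063326 + (53*(-101))*96 = -2063326 - 5353*96 = -2063326 - 513888 = -2577214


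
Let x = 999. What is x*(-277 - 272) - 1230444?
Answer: -1778895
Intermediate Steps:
x*(-277 - 272) - 1230444 = 999*(-277 - 272) - 1230444 = 999*(-549) - 1230444 = -548451 - 1230444 = -1778895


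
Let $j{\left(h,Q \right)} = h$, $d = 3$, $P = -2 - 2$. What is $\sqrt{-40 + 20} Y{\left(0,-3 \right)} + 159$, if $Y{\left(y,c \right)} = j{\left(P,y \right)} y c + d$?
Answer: $159 + 6 i \sqrt{5} \approx 159.0 + 13.416 i$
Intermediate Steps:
$P = -4$
$Y{\left(y,c \right)} = 3 - 4 c y$ ($Y{\left(y,c \right)} = - 4 y c + 3 = - 4 c y + 3 = 3 - 4 c y$)
$\sqrt{-40 + 20} Y{\left(0,-3 \right)} + 159 = \sqrt{-40 + 20} \left(3 - \left(-12\right) 0\right) + 159 = \sqrt{-20} \left(3 + 0\right) + 159 = 2 i \sqrt{5} \cdot 3 + 159 = 6 i \sqrt{5} + 159 = 159 + 6 i \sqrt{5}$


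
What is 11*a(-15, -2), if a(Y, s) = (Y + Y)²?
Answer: 9900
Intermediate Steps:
a(Y, s) = 4*Y² (a(Y, s) = (2*Y)² = 4*Y²)
11*a(-15, -2) = 11*(4*(-15)²) = 11*(4*225) = 11*900 = 9900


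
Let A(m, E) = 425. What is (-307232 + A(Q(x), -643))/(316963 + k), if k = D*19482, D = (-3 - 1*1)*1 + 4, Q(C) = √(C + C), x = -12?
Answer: -306807/316963 ≈ -0.96796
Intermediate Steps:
Q(C) = √2*√C (Q(C) = √(2*C) = √2*√C)
D = 0 (D = (-3 - 1)*1 + 4 = -4*1 + 4 = -4 + 4 = 0)
k = 0 (k = 0*19482 = 0)
(-307232 + A(Q(x), -643))/(316963 + k) = (-307232 + 425)/(316963 + 0) = -306807/316963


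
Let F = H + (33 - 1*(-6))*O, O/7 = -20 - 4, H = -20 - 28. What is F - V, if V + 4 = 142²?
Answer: -26760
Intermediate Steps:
H = -48
O = -168 (O = 7*(-20 - 4) = 7*(-24) = -168)
V = 20160 (V = -4 + 142² = -4 + 20164 = 20160)
F = -6600 (F = -48 + (33 - 1*(-6))*(-168) = -48 + (33 + 6)*(-168) = -48 + 39*(-168) = -48 - 6552 = -6600)
F - V = -6600 - 1*20160 = -6600 - 20160 = -26760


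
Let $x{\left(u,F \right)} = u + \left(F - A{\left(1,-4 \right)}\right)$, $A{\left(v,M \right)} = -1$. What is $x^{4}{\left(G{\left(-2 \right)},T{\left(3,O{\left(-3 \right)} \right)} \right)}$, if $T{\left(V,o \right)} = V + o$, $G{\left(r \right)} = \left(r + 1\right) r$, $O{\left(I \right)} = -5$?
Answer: $1$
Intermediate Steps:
$G{\left(r \right)} = r \left(1 + r\right)$ ($G{\left(r \right)} = \left(1 + r\right) r = r \left(1 + r\right)$)
$x{\left(u,F \right)} = 1 + F + u$ ($x{\left(u,F \right)} = u + \left(F - -1\right) = u + \left(F + 1\right) = u + \left(1 + F\right) = 1 + F + u$)
$x^{4}{\left(G{\left(-2 \right)},T{\left(3,O{\left(-3 \right)} \right)} \right)} = \left(1 + \left(3 - 5\right) - 2 \left(1 - 2\right)\right)^{4} = \left(1 - 2 - -2\right)^{4} = \left(1 - 2 + 2\right)^{4} = 1^{4} = 1$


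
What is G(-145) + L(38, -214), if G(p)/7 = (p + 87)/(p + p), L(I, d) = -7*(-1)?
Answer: 42/5 ≈ 8.4000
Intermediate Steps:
L(I, d) = 7
G(p) = 7*(87 + p)/(2*p) (G(p) = 7*((p + 87)/(p + p)) = 7*((87 + p)/((2*p))) = 7*((87 + p)*(1/(2*p))) = 7*((87 + p)/(2*p)) = 7*(87 + p)/(2*p))
G(-145) + L(38, -214) = (7/2)*(87 - 145)/(-145) + 7 = (7/2)*(-1/145)*(-58) + 7 = 7/5 + 7 = 42/5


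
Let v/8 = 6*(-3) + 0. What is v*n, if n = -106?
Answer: 15264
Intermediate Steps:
v = -144 (v = 8*(6*(-3) + 0) = 8*(-18 + 0) = 8*(-18) = -144)
v*n = -144*(-106) = 15264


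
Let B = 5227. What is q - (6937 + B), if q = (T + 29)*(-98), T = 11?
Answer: -16084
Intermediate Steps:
q = -3920 (q = (11 + 29)*(-98) = 40*(-98) = -3920)
q - (6937 + B) = -3920 - (6937 + 5227) = -3920 - 1*12164 = -3920 - 12164 = -16084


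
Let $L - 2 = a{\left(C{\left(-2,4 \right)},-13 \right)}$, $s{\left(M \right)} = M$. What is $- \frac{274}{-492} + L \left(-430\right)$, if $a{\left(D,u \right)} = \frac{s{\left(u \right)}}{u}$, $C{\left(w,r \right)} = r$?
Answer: $- \frac{317203}{246} \approx -1289.4$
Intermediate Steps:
$a{\left(D,u \right)} = 1$ ($a{\left(D,u \right)} = \frac{u}{u} = 1$)
$L = 3$ ($L = 2 + 1 = 3$)
$- \frac{274}{-492} + L \left(-430\right) = - \frac{274}{-492} + 3 \left(-430\right) = \left(-274\right) \left(- \frac{1}{492}\right) - 1290 = \frac{137}{246} - 1290 = - \frac{317203}{246}$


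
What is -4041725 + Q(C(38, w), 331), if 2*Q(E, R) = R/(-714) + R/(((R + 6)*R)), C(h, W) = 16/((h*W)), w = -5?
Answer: -1945023682933/481236 ≈ -4.0417e+6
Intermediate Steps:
C(h, W) = 16/(W*h) (C(h, W) = 16/((W*h)) = 16*(1/(W*h)) = 16/(W*h))
Q(E, R) = 1/(2*(6 + R)) - R/1428 (Q(E, R) = (R/(-714) + R/(((R + 6)*R)))/2 = (R*(-1/714) + R/(((6 + R)*R)))/2 = (-R/714 + R/((R*(6 + R))))/2 = (-R/714 + R*(1/(R*(6 + R))))/2 = (-R/714 + 1/(6 + R))/2 = (1/(6 + R) - R/714)/2 = 1/(2*(6 + R)) - R/1428)
-4041725 + Q(C(38, w), 331) = -4041725 + (714 - 1*331² - 6*331)/(1428*(6 + 331)) = -4041725 + (1/1428)*(714 - 1*109561 - 1986)/337 = -4041725 + (1/1428)*(1/337)*(714 - 109561 - 1986) = -4041725 + (1/1428)*(1/337)*(-110833) = -4041725 - 110833/481236 = -1945023682933/481236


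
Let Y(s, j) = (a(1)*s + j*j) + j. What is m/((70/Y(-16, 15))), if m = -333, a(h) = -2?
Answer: -45288/35 ≈ -1293.9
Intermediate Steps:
Y(s, j) = j + j**2 - 2*s (Y(s, j) = (-2*s + j*j) + j = (-2*s + j**2) + j = (j**2 - 2*s) + j = j + j**2 - 2*s)
m/((70/Y(-16, 15))) = -333/(70/(15 + 15**2 - 2*(-16))) = -333/(70/(15 + 225 + 32)) = -333/(70/272) = -333/(70*(1/272)) = -333/(35/136) = (136/35)*(-333) = -45288/35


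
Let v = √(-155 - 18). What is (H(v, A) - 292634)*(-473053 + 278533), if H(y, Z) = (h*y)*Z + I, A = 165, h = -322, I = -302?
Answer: 56981910720 + 10334847600*I*√173 ≈ 5.6982e+10 + 1.3593e+11*I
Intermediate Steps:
v = I*√173 (v = √(-173) = I*√173 ≈ 13.153*I)
H(y, Z) = -302 - 322*Z*y (H(y, Z) = (-322*y)*Z - 302 = -322*Z*y - 302 = -302 - 322*Z*y)
(H(v, A) - 292634)*(-473053 + 278533) = ((-302 - 322*165*I*√173) - 292634)*(-473053 + 278533) = ((-302 - 53130*I*√173) - 292634)*(-194520) = (-292936 - 53130*I*√173)*(-194520) = 56981910720 + 10334847600*I*√173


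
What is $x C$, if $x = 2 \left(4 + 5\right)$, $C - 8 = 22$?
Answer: $540$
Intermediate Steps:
$C = 30$ ($C = 8 + 22 = 30$)
$x = 18$ ($x = 2 \cdot 9 = 18$)
$x C = 18 \cdot 30 = 540$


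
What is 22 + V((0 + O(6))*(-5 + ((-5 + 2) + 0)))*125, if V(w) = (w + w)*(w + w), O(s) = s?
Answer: 1152022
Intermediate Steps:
V(w) = 4*w**2 (V(w) = (2*w)*(2*w) = 4*w**2)
22 + V((0 + O(6))*(-5 + ((-5 + 2) + 0)))*125 = 22 + (4*((0 + 6)*(-5 + ((-5 + 2) + 0)))**2)*125 = 22 + (4*(6*(-5 + (-3 + 0)))**2)*125 = 22 + (4*(6*(-5 - 3))**2)*125 = 22 + (4*(6*(-8))**2)*125 = 22 + (4*(-48)**2)*125 = 22 + (4*2304)*125 = 22 + 9216*125 = 22 + 1152000 = 1152022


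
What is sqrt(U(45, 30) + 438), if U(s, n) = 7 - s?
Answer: 20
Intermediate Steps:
sqrt(U(45, 30) + 438) = sqrt((7 - 1*45) + 438) = sqrt((7 - 45) + 438) = sqrt(-38 + 438) = sqrt(400) = 20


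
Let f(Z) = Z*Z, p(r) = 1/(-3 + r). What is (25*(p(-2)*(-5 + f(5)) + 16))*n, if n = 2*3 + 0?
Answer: 1800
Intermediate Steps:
f(Z) = Z**2
n = 6 (n = 6 + 0 = 6)
(25*(p(-2)*(-5 + f(5)) + 16))*n = (25*((-5 + 5**2)/(-3 - 2) + 16))*6 = (25*((-5 + 25)/(-5) + 16))*6 = (25*(-1/5*20 + 16))*6 = (25*(-4 + 16))*6 = (25*12)*6 = 300*6 = 1800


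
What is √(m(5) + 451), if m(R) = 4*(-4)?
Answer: √435 ≈ 20.857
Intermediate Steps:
m(R) = -16
√(m(5) + 451) = √(-16 + 451) = √435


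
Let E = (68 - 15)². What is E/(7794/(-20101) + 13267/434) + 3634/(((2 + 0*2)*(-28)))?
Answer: 207735668661/7372326388 ≈ 28.178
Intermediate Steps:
E = 2809 (E = 53² = 2809)
E/(7794/(-20101) + 13267/434) + 3634/(((2 + 0*2)*(-28))) = 2809/(7794/(-20101) + 13267/434) + 3634/(((2 + 0*2)*(-28))) = 2809/(7794*(-1/20101) + 13267*(1/434)) + 3634/(((2 + 0)*(-28))) = 2809/(-7794/20101 + 13267/434) + 3634/((2*(-28))) = 2809/(263297371/8723834) + 3634/(-56) = 2809*(8723834/263297371) + 3634*(-1/56) = 24505249706/263297371 - 1817/28 = 207735668661/7372326388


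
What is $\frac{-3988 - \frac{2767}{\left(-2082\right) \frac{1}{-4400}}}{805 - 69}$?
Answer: $- \frac{2559727}{191544} \approx -13.364$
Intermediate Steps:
$\frac{-3988 - \frac{2767}{\left(-2082\right) \frac{1}{-4400}}}{805 - 69} = \frac{-3988 - \frac{2767}{\left(-2082\right) \left(- \frac{1}{4400}\right)}}{736} = \left(-3988 - \frac{2767}{\frac{1041}{2200}}\right) \frac{1}{736} = \left(-3988 - \frac{6087400}{1041}\right) \frac{1}{736} = \left(- \frac{10238908}{1041}\right) \frac{1}{736} = - \frac{2559727}{191544}$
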